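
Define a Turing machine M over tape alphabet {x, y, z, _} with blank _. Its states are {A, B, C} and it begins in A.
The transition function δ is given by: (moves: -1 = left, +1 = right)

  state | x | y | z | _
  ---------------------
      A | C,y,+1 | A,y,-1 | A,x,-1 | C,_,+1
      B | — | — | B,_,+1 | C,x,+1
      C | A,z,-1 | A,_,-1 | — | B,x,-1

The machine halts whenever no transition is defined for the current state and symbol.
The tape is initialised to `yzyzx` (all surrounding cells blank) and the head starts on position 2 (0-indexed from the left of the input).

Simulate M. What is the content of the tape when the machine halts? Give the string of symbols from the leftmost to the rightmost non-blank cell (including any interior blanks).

yzxyzx

A | _yz[y]zx   read y → write y, move -1, go to A
A | _y[z]yzx   read z → write x, move -1, go to A
A | _[y]xyzx   read y → write y, move -1, go to A
A | [_]yxyzx   read _ → write _, move +1, go to C
C | _[y]xyzx   read y → write _, move -1, go to A
A | [_]_xyzx   read _ → write _, move +1, go to C
C | _[_]xyzx   read _ → write x, move -1, go to B
B | [_]xxyzx   read _ → write x, move +1, go to C
C | x[x]xyzx   read x → write z, move -1, go to A
A | [x]zxyzx   read x → write y, move +1, go to C
C | y[z]xyzx
The non-blank tape span at halt is yzxyzx.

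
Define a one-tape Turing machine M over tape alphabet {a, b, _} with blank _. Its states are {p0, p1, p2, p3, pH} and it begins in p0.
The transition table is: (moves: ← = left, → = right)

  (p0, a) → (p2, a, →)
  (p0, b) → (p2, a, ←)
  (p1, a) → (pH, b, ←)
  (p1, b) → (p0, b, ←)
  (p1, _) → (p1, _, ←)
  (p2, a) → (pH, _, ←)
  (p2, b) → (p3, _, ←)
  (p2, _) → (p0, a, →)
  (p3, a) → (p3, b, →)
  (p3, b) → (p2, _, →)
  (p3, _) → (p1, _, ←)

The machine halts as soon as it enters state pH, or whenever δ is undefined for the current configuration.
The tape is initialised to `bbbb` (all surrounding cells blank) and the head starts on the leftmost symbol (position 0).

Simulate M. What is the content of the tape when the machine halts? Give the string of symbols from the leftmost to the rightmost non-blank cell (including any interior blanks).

b__bb

state=p0 head=0 tape=__[b]bbb   (p0,b)→(p2,a,←)
state=p2 head=-1 tape=_[_]abbb   (p2,_)→(p0,a,→)
state=p0 head=0 tape=_a[a]bbb   (p0,a)→(p2,a,→)
state=p2 head=1 tape=_aa[b]bb   (p2,b)→(p3,_,←)
state=p3 head=0 tape=_a[a]_bb   (p3,a)→(p3,b,→)
state=p3 head=1 tape=_ab[_]bb   (p3,_)→(p1,_,←)
state=p1 head=0 tape=_a[b]_bb   (p1,b)→(p0,b,←)
state=p0 head=-1 tape=_[a]b_bb   (p0,a)→(p2,a,→)
state=p2 head=0 tape=_a[b]_bb   (p2,b)→(p3,_,←)
state=p3 head=-1 tape=_[a]__bb   (p3,a)→(p3,b,→)
state=p3 head=0 tape=_b[_]_bb   (p3,_)→(p1,_,←)
state=p1 head=-1 tape=_[b]__bb   (p1,b)→(p0,b,←)
state=p0 head=-2 tape=[_]b__bb
The non-blank tape span at halt is b__bb.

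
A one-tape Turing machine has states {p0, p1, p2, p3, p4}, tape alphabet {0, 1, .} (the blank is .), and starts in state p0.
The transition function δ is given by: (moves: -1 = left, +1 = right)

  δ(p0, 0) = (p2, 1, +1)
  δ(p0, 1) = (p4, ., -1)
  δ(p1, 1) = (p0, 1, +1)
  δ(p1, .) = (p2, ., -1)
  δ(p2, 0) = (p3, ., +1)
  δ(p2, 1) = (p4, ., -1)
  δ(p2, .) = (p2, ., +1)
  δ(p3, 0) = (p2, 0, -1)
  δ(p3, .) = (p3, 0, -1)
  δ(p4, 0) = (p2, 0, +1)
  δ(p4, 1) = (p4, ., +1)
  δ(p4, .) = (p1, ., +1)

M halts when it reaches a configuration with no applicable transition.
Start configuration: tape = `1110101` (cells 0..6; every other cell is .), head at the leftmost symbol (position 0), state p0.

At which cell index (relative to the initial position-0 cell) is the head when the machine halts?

4

p0 | .[1]110101   read 1 → write ., move -1, go to p4
p4 | [.].110101   read . → write ., move +1, go to p1
p1 | .[.]110101   read . → write ., move -1, go to p2
p2 | [.].110101   read . → write ., move +1, go to p2
p2 | .[.]110101   read . → write ., move +1, go to p2
p2 | ..[1]10101   read 1 → write ., move -1, go to p4
p4 | .[.].10101   read . → write ., move +1, go to p1
p1 | ..[.]10101   read . → write ., move -1, go to p2
p2 | .[.].10101   read . → write ., move +1, go to p2
p2 | ..[.]10101   read . → write ., move +1, go to p2
p2 | ...[1]0101   read 1 → write ., move -1, go to p4
p4 | ..[.].0101   read . → write ., move +1, go to p1
p1 | ...[.]0101   read . → write ., move -1, go to p2
p2 | ..[.].0101   read . → write ., move +1, go to p2
p2 | ...[.]0101   read . → write ., move +1, go to p2
p2 | ....[0]101   read 0 → write ., move +1, go to p3
p3 | .....[1]01
At halt the head is at cell 4.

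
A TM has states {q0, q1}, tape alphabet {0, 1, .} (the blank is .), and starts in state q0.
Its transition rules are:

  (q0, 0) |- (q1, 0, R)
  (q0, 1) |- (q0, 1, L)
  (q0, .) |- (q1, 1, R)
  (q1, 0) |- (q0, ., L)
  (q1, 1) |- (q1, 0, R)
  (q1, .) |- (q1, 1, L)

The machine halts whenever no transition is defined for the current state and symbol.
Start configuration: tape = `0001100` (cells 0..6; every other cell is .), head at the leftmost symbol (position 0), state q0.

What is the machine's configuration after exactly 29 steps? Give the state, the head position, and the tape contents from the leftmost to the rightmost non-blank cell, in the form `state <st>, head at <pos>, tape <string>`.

state=q0 head=0 tape=..[0]001100   (q0,0)→(q1,0,R)
state=q1 head=1 tape=..0[0]01100   (q1,0)→(q0,.,L)
state=q0 head=0 tape=..[0].01100   (q0,0)→(q1,0,R)
state=q1 head=1 tape=..0[.]01100   (q1,.)→(q1,1,L)
state=q1 head=0 tape=..[0]101100   (q1,0)→(q0,.,L)
state=q0 head=-1 tape=.[.].101100   (q0,.)→(q1,1,R)
state=q1 head=0 tape=.1[.]101100   (q1,.)→(q1,1,L)
state=q1 head=-1 tape=.[1]1101100   (q1,1)→(q1,0,R)
state=q1 head=0 tape=.0[1]101100   (q1,1)→(q1,0,R)
state=q1 head=1 tape=.00[1]01100   (q1,1)→(q1,0,R)
state=q1 head=2 tape=.000[0]1100   (q1,0)→(q0,.,L)
state=q0 head=1 tape=.00[0].1100   (q0,0)→(q1,0,R)
state=q1 head=2 tape=.000[.]1100   (q1,.)→(q1,1,L)
state=q1 head=1 tape=.00[0]11100   (q1,0)→(q0,.,L)
state=q0 head=0 tape=.0[0].11100   (q0,0)→(q1,0,R)
state=q1 head=1 tape=.00[.]11100   (q1,.)→(q1,1,L)
state=q1 head=0 tape=.0[0]111100   (q1,0)→(q0,.,L)
state=q0 head=-1 tape=.[0].111100   (q0,0)→(q1,0,R)
state=q1 head=0 tape=.0[.]111100   (q1,.)→(q1,1,L)
state=q1 head=-1 tape=.[0]1111100   (q1,0)→(q0,.,L)
state=q0 head=-2 tape=[.].1111100   (q0,.)→(q1,1,R)
state=q1 head=-1 tape=1[.]1111100   (q1,.)→(q1,1,L)
state=q1 head=-2 tape=[1]11111100   (q1,1)→(q1,0,R)
state=q1 head=-1 tape=0[1]1111100   (q1,1)→(q1,0,R)
state=q1 head=0 tape=00[1]111100   (q1,1)→(q1,0,R)
state=q1 head=1 tape=000[1]11100   (q1,1)→(q1,0,R)
state=q1 head=2 tape=0000[1]1100   (q1,1)→(q1,0,R)
state=q1 head=3 tape=00000[1]100   (q1,1)→(q1,0,R)
state=q1 head=4 tape=000000[1]00   (q1,1)→(q1,0,R)
state=q1 head=5 tape=0000000[0]0
After 29 steps: state q1, head at 5, tape 000000000.

state q1, head at 5, tape 000000000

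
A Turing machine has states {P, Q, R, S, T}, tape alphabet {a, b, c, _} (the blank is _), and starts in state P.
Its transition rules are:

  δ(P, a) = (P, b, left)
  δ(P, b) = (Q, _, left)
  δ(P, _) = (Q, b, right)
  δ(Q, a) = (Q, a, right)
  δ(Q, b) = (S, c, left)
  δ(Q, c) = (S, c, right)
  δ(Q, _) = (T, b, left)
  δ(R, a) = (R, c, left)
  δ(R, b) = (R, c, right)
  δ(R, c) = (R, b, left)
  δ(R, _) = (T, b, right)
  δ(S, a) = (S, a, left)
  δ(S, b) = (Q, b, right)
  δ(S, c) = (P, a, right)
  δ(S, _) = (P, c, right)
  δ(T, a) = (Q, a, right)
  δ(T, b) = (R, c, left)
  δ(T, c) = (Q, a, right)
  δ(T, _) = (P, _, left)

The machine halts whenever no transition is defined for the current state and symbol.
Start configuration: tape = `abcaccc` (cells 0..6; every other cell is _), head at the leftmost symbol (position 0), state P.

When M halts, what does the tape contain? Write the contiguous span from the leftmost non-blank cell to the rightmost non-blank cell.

bccccccc

P | _[a]bcaccc   read a → write b, move left, go to P
P | [_]bbcaccc   read _ → write b, move right, go to Q
Q | b[b]bcaccc   read b → write c, move left, go to S
S | [b]cbcaccc   read b → write b, move right, go to Q
Q | b[c]bcaccc   read c → write c, move right, go to S
S | bc[b]caccc   read b → write b, move right, go to Q
Q | bcb[c]accc   read c → write c, move right, go to S
S | bcbc[a]ccc   read a → write a, move left, go to S
S | bcb[c]accc   read c → write a, move right, go to P
P | bcba[a]ccc   read a → write b, move left, go to P
P | bcb[a]bccc   read a → write b, move left, go to P
P | bc[b]bbccc   read b → write _, move left, go to Q
Q | b[c]_bbccc   read c → write c, move right, go to S
S | bc[_]bbccc   read _ → write c, move right, go to P
P | bcc[b]bccc   read b → write _, move left, go to Q
Q | bc[c]_bccc   read c → write c, move right, go to S
S | bcc[_]bccc   read _ → write c, move right, go to P
P | bccc[b]ccc   read b → write _, move left, go to Q
Q | bcc[c]_ccc   read c → write c, move right, go to S
S | bccc[_]ccc   read _ → write c, move right, go to P
P | bcccc[c]cc
The non-blank tape span at halt is bccccccc.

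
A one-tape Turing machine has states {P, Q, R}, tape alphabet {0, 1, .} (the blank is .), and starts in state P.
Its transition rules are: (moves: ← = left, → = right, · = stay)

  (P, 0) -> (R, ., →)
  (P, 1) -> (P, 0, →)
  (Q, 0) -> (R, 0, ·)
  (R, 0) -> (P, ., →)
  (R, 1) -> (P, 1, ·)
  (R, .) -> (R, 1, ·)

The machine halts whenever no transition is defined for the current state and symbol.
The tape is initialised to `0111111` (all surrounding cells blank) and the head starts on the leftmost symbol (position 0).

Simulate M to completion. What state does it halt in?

P

state=P head=0 tape=[0]111111.   (P,0)→(R,.,→)
state=R head=1 tape=.[1]11111.   (R,1)→(P,1,·)
state=P head=1 tape=.[1]11111.   (P,1)→(P,0,→)
state=P head=2 tape=.0[1]1111.   (P,1)→(P,0,→)
state=P head=3 tape=.00[1]111.   (P,1)→(P,0,→)
state=P head=4 tape=.000[1]11.   (P,1)→(P,0,→)
state=P head=5 tape=.0000[1]1.   (P,1)→(P,0,→)
state=P head=6 tape=.00000[1].   (P,1)→(P,0,→)
state=P head=7 tape=.000000[.]
No transition is defined for (P, .); M halts in state P.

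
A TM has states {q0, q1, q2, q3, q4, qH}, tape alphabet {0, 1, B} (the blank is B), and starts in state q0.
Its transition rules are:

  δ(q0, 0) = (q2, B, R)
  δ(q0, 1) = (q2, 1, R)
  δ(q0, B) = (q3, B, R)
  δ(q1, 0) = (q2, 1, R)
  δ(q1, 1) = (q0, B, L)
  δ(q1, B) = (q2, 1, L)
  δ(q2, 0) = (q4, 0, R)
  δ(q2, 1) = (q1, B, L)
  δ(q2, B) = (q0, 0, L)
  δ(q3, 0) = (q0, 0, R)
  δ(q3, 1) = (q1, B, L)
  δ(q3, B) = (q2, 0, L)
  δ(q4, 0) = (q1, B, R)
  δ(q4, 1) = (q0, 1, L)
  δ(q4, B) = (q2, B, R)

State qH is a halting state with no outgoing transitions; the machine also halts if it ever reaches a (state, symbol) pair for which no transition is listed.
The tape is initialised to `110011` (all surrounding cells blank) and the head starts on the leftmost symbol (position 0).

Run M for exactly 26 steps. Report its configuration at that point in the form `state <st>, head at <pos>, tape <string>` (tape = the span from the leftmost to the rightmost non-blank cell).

q0 | BB[1]10011   read 1 → write 1, move R, go to q2
q2 | BB1[1]0011   read 1 → write B, move L, go to q1
q1 | BB[1]B0011   read 1 → write B, move L, go to q0
q0 | B[B]BB0011   read B → write B, move R, go to q3
q3 | BB[B]B0011   read B → write 0, move L, go to q2
q2 | B[B]0B0011   read B → write 0, move L, go to q0
q0 | [B]00B0011   read B → write B, move R, go to q3
q3 | B[0]0B0011   read 0 → write 0, move R, go to q0
q0 | B0[0]B0011   read 0 → write B, move R, go to q2
q2 | B0B[B]0011   read B → write 0, move L, go to q0
q0 | B0[B]00011   read B → write B, move R, go to q3
q3 | B0B[0]0011   read 0 → write 0, move R, go to q0
q0 | B0B0[0]011   read 0 → write B, move R, go to q2
q2 | B0B0B[0]11   read 0 → write 0, move R, go to q4
q4 | B0B0B0[1]1   read 1 → write 1, move L, go to q0
q0 | B0B0B[0]11   read 0 → write B, move R, go to q2
q2 | B0B0BB[1]1   read 1 → write B, move L, go to q1
q1 | B0B0B[B]B1   read B → write 1, move L, go to q2
q2 | B0B0[B]1B1   read B → write 0, move L, go to q0
q0 | B0B[0]01B1   read 0 → write B, move R, go to q2
q2 | B0BB[0]1B1   read 0 → write 0, move R, go to q4
q4 | B0BB0[1]B1   read 1 → write 1, move L, go to q0
q0 | B0BB[0]1B1   read 0 → write B, move R, go to q2
q2 | B0BBB[1]B1   read 1 → write B, move L, go to q1
q1 | B0BB[B]BB1   read B → write 1, move L, go to q2
q2 | B0B[B]1BB1   read B → write 0, move L, go to q0
q0 | B0[B]01BB1
After 26 steps: state q0, head at 0, tape 0B01BB1.

state q0, head at 0, tape 0B01BB1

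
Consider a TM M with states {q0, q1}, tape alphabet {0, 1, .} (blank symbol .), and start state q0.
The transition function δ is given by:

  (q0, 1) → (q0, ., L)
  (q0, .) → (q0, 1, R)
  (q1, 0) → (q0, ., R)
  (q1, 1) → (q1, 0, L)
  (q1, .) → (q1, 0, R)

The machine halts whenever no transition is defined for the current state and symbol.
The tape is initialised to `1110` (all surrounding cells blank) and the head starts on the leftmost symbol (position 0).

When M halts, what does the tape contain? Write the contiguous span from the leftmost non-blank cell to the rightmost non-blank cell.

1111110

q0 | ...[1]110   read 1 → write ., move L, go to q0
q0 | ..[.].110   read . → write 1, move R, go to q0
q0 | ..1[.]110   read . → write 1, move R, go to q0
q0 | ..11[1]10   read 1 → write ., move L, go to q0
q0 | ..1[1].10   read 1 → write ., move L, go to q0
q0 | ..[1]..10   read 1 → write ., move L, go to q0
q0 | .[.]...10   read . → write 1, move R, go to q0
q0 | .1[.]..10   read . → write 1, move R, go to q0
q0 | .11[.].10   read . → write 1, move R, go to q0
q0 | .111[.]10   read . → write 1, move R, go to q0
q0 | .1111[1]0   read 1 → write ., move L, go to q0
q0 | .111[1].0   read 1 → write ., move L, go to q0
q0 | .11[1]..0   read 1 → write ., move L, go to q0
q0 | .1[1]...0   read 1 → write ., move L, go to q0
q0 | .[1]....0   read 1 → write ., move L, go to q0
q0 | [.].....0   read . → write 1, move R, go to q0
q0 | 1[.]....0   read . → write 1, move R, go to q0
q0 | 11[.]...0   read . → write 1, move R, go to q0
q0 | 111[.]..0   read . → write 1, move R, go to q0
q0 | 1111[.].0   read . → write 1, move R, go to q0
q0 | 11111[.]0   read . → write 1, move R, go to q0
q0 | 111111[0]
The non-blank tape span at halt is 1111110.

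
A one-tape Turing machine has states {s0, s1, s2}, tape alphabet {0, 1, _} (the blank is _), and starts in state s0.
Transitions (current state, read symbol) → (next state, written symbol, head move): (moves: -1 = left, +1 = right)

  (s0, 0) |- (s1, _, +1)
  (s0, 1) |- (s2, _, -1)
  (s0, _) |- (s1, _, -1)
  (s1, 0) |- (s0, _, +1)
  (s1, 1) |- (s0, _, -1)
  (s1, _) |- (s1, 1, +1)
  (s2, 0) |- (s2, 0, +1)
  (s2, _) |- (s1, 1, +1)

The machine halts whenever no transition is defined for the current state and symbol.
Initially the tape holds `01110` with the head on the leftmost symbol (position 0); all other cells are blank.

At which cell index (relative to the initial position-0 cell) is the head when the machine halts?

0

state=s0 head=0 tape=_[0]1110   (s0,0)→(s1,_,+1)
state=s1 head=1 tape=__[1]110   (s1,1)→(s0,_,-1)
state=s0 head=0 tape=_[_]_110   (s0,_)→(s1,_,-1)
state=s1 head=-1 tape=[_]__110   (s1,_)→(s1,1,+1)
state=s1 head=0 tape=1[_]_110   (s1,_)→(s1,1,+1)
state=s1 head=1 tape=11[_]110   (s1,_)→(s1,1,+1)
state=s1 head=2 tape=111[1]10   (s1,1)→(s0,_,-1)
state=s0 head=1 tape=11[1]_10   (s0,1)→(s2,_,-1)
state=s2 head=0 tape=1[1]__10
At halt the head is at cell 0.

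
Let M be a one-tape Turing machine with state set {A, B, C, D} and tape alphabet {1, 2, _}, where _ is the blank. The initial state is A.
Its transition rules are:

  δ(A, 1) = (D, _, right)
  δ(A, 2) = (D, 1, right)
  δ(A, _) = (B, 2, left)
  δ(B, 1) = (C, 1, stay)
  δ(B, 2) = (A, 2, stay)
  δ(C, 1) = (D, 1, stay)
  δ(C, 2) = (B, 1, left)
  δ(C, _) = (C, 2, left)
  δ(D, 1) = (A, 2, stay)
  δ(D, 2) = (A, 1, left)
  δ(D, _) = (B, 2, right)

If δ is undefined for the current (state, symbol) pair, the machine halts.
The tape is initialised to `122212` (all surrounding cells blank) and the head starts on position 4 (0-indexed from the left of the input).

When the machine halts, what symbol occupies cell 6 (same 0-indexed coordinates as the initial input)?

state=A head=4 tape=1222[1]2__   (A,1)→(D,_,right)
state=D head=5 tape=1222_[2]__   (D,2)→(A,1,left)
state=A head=4 tape=1222[_]1__   (A,_)→(B,2,left)
state=B head=3 tape=122[2]21__   (B,2)→(A,2,stay)
state=A head=3 tape=122[2]21__   (A,2)→(D,1,right)
state=D head=4 tape=1221[2]1__   (D,2)→(A,1,left)
state=A head=3 tape=122[1]11__   (A,1)→(D,_,right)
state=D head=4 tape=122_[1]1__   (D,1)→(A,2,stay)
state=A head=4 tape=122_[2]1__   (A,2)→(D,1,right)
state=D head=5 tape=122_1[1]__   (D,1)→(A,2,stay)
state=A head=5 tape=122_1[2]__   (A,2)→(D,1,right)
state=D head=6 tape=122_11[_]_   (D,_)→(B,2,right)
state=B head=7 tape=122_112[_]
Cell 6 holds 2 when M halts.

2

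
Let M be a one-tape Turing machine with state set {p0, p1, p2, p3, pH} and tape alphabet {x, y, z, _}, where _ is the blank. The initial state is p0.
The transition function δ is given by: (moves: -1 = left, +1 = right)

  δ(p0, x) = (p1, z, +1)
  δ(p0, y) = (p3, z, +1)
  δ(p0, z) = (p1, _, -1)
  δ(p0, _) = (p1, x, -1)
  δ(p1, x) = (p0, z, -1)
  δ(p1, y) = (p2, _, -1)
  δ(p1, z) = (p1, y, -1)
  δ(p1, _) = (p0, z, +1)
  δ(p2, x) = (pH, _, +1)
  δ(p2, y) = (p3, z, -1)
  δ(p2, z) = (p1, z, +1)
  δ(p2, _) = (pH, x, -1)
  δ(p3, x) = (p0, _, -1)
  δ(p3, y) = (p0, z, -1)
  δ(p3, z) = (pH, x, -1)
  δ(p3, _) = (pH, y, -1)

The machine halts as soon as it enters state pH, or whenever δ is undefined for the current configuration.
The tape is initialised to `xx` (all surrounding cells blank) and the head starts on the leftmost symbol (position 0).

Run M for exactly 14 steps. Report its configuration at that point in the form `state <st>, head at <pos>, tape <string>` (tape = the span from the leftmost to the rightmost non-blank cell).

state pH, head at -2, tape zzy_z

p0 | ___[x]x   read x → write z, move +1, go to p1
p1 | ___z[x]   read x → write z, move -1, go to p0
p0 | ___[z]z   read z → write _, move -1, go to p1
p1 | __[_]_z   read _ → write z, move +1, go to p0
p0 | __z[_]z   read _ → write x, move -1, go to p1
p1 | __[z]xz   read z → write y, move -1, go to p1
p1 | _[_]yxz   read _ → write z, move +1, go to p0
p0 | _z[y]xz   read y → write z, move +1, go to p3
p3 | _zz[x]z   read x → write _, move -1, go to p0
p0 | _z[z]_z   read z → write _, move -1, go to p1
p1 | _[z]__z   read z → write y, move -1, go to p1
p1 | [_]y__z   read _ → write z, move +1, go to p0
p0 | z[y]__z   read y → write z, move +1, go to p3
p3 | zz[_]_z   read _ → write y, move -1, go to pH
pH | z[z]y_z
After 14 steps: state pH, head at -2, tape zzy_z.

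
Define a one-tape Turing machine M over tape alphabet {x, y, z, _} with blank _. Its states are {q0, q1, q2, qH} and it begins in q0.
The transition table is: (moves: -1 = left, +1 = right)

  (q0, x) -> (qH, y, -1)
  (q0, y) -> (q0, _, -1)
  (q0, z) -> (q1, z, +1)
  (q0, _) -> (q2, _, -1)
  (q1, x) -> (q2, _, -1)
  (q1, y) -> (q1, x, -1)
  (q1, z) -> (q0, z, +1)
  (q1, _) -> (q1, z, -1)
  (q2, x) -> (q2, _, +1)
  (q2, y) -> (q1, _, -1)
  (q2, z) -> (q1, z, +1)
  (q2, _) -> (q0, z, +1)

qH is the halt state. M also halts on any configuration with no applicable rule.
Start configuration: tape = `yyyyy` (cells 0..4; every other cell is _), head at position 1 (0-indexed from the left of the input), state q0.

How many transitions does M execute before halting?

state=q0 head=1 tape=__y[y]yyy   (q0,y)→(q0,_,-1)
state=q0 head=0 tape=__[y]_yyy   (q0,y)→(q0,_,-1)
state=q0 head=-1 tape=_[_]__yyy   (q0,_)→(q2,_,-1)
state=q2 head=-2 tape=[_]___yyy   (q2,_)→(q0,z,+1)
state=q0 head=-1 tape=z[_]__yyy   (q0,_)→(q2,_,-1)
state=q2 head=-2 tape=[z]___yyy   (q2,z)→(q1,z,+1)
state=q1 head=-1 tape=z[_]__yyy   (q1,_)→(q1,z,-1)
state=q1 head=-2 tape=[z]z__yyy   (q1,z)→(q0,z,+1)
state=q0 head=-1 tape=z[z]__yyy   (q0,z)→(q1,z,+1)
state=q1 head=0 tape=zz[_]_yyy   (q1,_)→(q1,z,-1)
state=q1 head=-1 tape=z[z]z_yyy   (q1,z)→(q0,z,+1)
state=q0 head=0 tape=zz[z]_yyy   (q0,z)→(q1,z,+1)
state=q1 head=1 tape=zzz[_]yyy   (q1,_)→(q1,z,-1)
state=q1 head=0 tape=zz[z]zyyy   (q1,z)→(q0,z,+1)
state=q0 head=1 tape=zzz[z]yyy   (q0,z)→(q1,z,+1)
state=q1 head=2 tape=zzzz[y]yy   (q1,y)→(q1,x,-1)
state=q1 head=1 tape=zzz[z]xyy   (q1,z)→(q0,z,+1)
state=q0 head=2 tape=zzzz[x]yy   (q0,x)→(qH,y,-1)
state=qH head=1 tape=zzz[z]yyy
M halts after 18 transitions.

18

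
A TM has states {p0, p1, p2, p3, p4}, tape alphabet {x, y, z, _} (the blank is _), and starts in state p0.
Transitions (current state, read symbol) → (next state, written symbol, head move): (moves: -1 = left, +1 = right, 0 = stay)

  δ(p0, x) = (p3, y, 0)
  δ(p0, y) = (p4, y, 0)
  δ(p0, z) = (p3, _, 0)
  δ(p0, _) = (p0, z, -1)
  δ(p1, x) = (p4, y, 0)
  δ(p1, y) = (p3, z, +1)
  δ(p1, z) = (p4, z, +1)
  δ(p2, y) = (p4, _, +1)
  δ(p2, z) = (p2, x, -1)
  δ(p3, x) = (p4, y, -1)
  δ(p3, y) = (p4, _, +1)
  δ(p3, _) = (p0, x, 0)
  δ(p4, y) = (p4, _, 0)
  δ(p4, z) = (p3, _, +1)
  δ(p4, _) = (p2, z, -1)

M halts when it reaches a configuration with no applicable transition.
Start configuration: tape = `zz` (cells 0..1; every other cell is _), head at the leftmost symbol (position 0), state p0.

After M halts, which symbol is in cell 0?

p0 | [z]z__   read z → write _, move 0, go to p3
p3 | [_]z__   read _ → write x, move 0, go to p0
p0 | [x]z__   read x → write y, move 0, go to p3
p3 | [y]z__   read y → write _, move +1, go to p4
p4 | _[z]__   read z → write _, move +1, go to p3
p3 | __[_]_   read _ → write x, move 0, go to p0
p0 | __[x]_   read x → write y, move 0, go to p3
p3 | __[y]_   read y → write _, move +1, go to p4
p4 | ___[_]   read _ → write z, move -1, go to p2
p2 | __[_]z
Cell 0 holds _ when M halts.

_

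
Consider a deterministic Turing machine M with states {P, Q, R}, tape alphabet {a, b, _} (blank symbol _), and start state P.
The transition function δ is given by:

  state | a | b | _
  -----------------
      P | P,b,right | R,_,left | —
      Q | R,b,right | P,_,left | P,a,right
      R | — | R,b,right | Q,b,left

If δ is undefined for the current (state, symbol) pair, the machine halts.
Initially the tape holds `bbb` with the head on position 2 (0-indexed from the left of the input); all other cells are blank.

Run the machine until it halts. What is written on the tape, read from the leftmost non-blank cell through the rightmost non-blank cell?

state=P head=2 tape=__bb[b]   (P,b)→(R,_,left)
state=R head=1 tape=__b[b]_   (R,b)→(R,b,right)
state=R head=2 tape=__bb[_]   (R,_)→(Q,b,left)
state=Q head=1 tape=__b[b]b   (Q,b)→(P,_,left)
state=P head=0 tape=__[b]_b   (P,b)→(R,_,left)
state=R head=-1 tape=_[_]__b   (R,_)→(Q,b,left)
state=Q head=-2 tape=[_]b__b   (Q,_)→(P,a,right)
state=P head=-1 tape=a[b]__b   (P,b)→(R,_,left)
state=R head=-2 tape=[a]___b
The non-blank tape span at halt is a___b.

a___b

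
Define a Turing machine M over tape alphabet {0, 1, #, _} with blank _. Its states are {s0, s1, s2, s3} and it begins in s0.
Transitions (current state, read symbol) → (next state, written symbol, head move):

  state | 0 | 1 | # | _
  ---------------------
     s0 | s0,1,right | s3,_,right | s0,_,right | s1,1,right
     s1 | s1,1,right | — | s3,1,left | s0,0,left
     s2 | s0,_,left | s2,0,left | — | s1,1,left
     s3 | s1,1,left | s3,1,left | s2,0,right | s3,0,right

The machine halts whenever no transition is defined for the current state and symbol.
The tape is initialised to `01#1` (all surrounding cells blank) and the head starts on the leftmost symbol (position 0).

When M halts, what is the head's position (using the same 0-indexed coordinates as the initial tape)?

state=s0 head=0 tape=_[0]1#1   (s0,0)→(s0,1,right)
state=s0 head=1 tape=_1[1]#1   (s0,1)→(s3,_,right)
state=s3 head=2 tape=_1_[#]1   (s3,#)→(s2,0,right)
state=s2 head=3 tape=_1_0[1]   (s2,1)→(s2,0,left)
state=s2 head=2 tape=_1_[0]0   (s2,0)→(s0,_,left)
state=s0 head=1 tape=_1[_]_0   (s0,_)→(s1,1,right)
state=s1 head=2 tape=_11[_]0   (s1,_)→(s0,0,left)
state=s0 head=1 tape=_1[1]00   (s0,1)→(s3,_,right)
state=s3 head=2 tape=_1_[0]0   (s3,0)→(s1,1,left)
state=s1 head=1 tape=_1[_]10   (s1,_)→(s0,0,left)
state=s0 head=0 tape=_[1]010   (s0,1)→(s3,_,right)
state=s3 head=1 tape=__[0]10   (s3,0)→(s1,1,left)
state=s1 head=0 tape=_[_]110   (s1,_)→(s0,0,left)
state=s0 head=-1 tape=[_]0110   (s0,_)→(s1,1,right)
state=s1 head=0 tape=1[0]110   (s1,0)→(s1,1,right)
state=s1 head=1 tape=11[1]10
At halt the head is at cell 1.

1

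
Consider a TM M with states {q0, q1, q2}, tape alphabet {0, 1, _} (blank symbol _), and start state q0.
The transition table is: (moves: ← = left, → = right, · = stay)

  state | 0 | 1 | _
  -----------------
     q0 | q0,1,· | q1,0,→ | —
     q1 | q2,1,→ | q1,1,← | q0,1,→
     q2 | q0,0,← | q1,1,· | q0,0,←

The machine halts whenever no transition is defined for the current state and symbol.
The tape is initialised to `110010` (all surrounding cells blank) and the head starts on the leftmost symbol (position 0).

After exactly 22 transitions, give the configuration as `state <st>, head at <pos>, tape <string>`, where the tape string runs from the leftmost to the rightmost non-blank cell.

state=q0 head=0 tape=___[1]10010   (q0,1)→(q1,0,→)
state=q1 head=1 tape=___0[1]0010   (q1,1)→(q1,1,←)
state=q1 head=0 tape=___[0]10010   (q1,0)→(q2,1,→)
state=q2 head=1 tape=___1[1]0010   (q2,1)→(q1,1,·)
state=q1 head=1 tape=___1[1]0010   (q1,1)→(q1,1,←)
state=q1 head=0 tape=___[1]10010   (q1,1)→(q1,1,←)
state=q1 head=-1 tape=__[_]110010   (q1,_)→(q0,1,→)
state=q0 head=0 tape=__1[1]10010   (q0,1)→(q1,0,→)
state=q1 head=1 tape=__10[1]0010   (q1,1)→(q1,1,←)
state=q1 head=0 tape=__1[0]10010   (q1,0)→(q2,1,→)
state=q2 head=1 tape=__11[1]0010   (q2,1)→(q1,1,·)
state=q1 head=1 tape=__11[1]0010   (q1,1)→(q1,1,←)
state=q1 head=0 tape=__1[1]10010   (q1,1)→(q1,1,←)
state=q1 head=-1 tape=__[1]110010   (q1,1)→(q1,1,←)
state=q1 head=-2 tape=_[_]1110010   (q1,_)→(q0,1,→)
state=q0 head=-1 tape=_1[1]110010   (q0,1)→(q1,0,→)
state=q1 head=0 tape=_10[1]10010   (q1,1)→(q1,1,←)
state=q1 head=-1 tape=_1[0]110010   (q1,0)→(q2,1,→)
state=q2 head=0 tape=_11[1]10010   (q2,1)→(q1,1,·)
state=q1 head=0 tape=_11[1]10010   (q1,1)→(q1,1,←)
state=q1 head=-1 tape=_1[1]110010   (q1,1)→(q1,1,←)
state=q1 head=-2 tape=_[1]1110010   (q1,1)→(q1,1,←)
state=q1 head=-3 tape=[_]11110010
After 22 steps: state q1, head at -3, tape 11110010.

state q1, head at -3, tape 11110010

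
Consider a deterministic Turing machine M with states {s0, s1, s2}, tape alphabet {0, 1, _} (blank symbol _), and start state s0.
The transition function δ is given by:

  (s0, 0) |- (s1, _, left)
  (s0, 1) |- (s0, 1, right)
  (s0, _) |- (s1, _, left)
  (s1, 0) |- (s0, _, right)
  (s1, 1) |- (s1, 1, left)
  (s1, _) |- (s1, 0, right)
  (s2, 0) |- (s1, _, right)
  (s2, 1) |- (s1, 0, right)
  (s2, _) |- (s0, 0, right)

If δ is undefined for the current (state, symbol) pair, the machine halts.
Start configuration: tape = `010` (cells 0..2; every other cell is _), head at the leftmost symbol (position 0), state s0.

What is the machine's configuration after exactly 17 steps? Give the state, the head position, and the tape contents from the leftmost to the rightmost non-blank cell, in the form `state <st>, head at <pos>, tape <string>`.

state=s0 head=0 tape=_[0]10   (s0,0)→(s1,_,left)
state=s1 head=-1 tape=[_]_10   (s1,_)→(s1,0,right)
state=s1 head=0 tape=0[_]10   (s1,_)→(s1,0,right)
state=s1 head=1 tape=00[1]0   (s1,1)→(s1,1,left)
state=s1 head=0 tape=0[0]10   (s1,0)→(s0,_,right)
state=s0 head=1 tape=0_[1]0   (s0,1)→(s0,1,right)
state=s0 head=2 tape=0_1[0]   (s0,0)→(s1,_,left)
state=s1 head=1 tape=0_[1]_   (s1,1)→(s1,1,left)
state=s1 head=0 tape=0[_]1_   (s1,_)→(s1,0,right)
state=s1 head=1 tape=00[1]_   (s1,1)→(s1,1,left)
state=s1 head=0 tape=0[0]1_   (s1,0)→(s0,_,right)
state=s0 head=1 tape=0_[1]_   (s0,1)→(s0,1,right)
state=s0 head=2 tape=0_1[_]   (s0,_)→(s1,_,left)
state=s1 head=1 tape=0_[1]_   (s1,1)→(s1,1,left)
state=s1 head=0 tape=0[_]1_   (s1,_)→(s1,0,right)
state=s1 head=1 tape=00[1]_   (s1,1)→(s1,1,left)
state=s1 head=0 tape=0[0]1_   (s1,0)→(s0,_,right)
state=s0 head=1 tape=0_[1]_
After 17 steps: state s0, head at 1, tape 0_1.

state s0, head at 1, tape 0_1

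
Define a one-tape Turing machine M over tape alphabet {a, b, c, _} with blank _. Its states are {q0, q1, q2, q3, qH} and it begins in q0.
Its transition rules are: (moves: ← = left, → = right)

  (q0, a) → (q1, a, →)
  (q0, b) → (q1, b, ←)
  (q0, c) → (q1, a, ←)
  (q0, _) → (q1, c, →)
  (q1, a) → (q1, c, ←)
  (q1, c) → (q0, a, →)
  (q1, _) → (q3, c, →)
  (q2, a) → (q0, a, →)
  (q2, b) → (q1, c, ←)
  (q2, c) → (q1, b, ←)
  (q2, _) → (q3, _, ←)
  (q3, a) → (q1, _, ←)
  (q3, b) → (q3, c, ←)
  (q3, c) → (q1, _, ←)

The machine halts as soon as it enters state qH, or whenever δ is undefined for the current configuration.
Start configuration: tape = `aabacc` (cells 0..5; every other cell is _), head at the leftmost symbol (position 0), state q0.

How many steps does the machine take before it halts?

20

state=q0 head=0 tape=__[a]abacc   (q0,a)→(q1,a,→)
state=q1 head=1 tape=__a[a]bacc   (q1,a)→(q1,c,←)
state=q1 head=0 tape=__[a]cbacc   (q1,a)→(q1,c,←)
state=q1 head=-1 tape=_[_]ccbacc   (q1,_)→(q3,c,→)
state=q3 head=0 tape=_c[c]cbacc   (q3,c)→(q1,_,←)
state=q1 head=-1 tape=_[c]_cbacc   (q1,c)→(q0,a,→)
state=q0 head=0 tape=_a[_]cbacc   (q0,_)→(q1,c,→)
state=q1 head=1 tape=_ac[c]bacc   (q1,c)→(q0,a,→)
state=q0 head=2 tape=_aca[b]acc   (q0,b)→(q1,b,←)
state=q1 head=1 tape=_ac[a]bacc   (q1,a)→(q1,c,←)
state=q1 head=0 tape=_a[c]cbacc   (q1,c)→(q0,a,→)
state=q0 head=1 tape=_aa[c]bacc   (q0,c)→(q1,a,←)
state=q1 head=0 tape=_a[a]abacc   (q1,a)→(q1,c,←)
state=q1 head=-1 tape=_[a]cabacc   (q1,a)→(q1,c,←)
state=q1 head=-2 tape=[_]ccabacc   (q1,_)→(q3,c,→)
state=q3 head=-1 tape=c[c]cabacc   (q3,c)→(q1,_,←)
state=q1 head=-2 tape=[c]_cabacc   (q1,c)→(q0,a,→)
state=q0 head=-1 tape=a[_]cabacc   (q0,_)→(q1,c,→)
state=q1 head=0 tape=ac[c]abacc   (q1,c)→(q0,a,→)
state=q0 head=1 tape=aca[a]bacc   (q0,a)→(q1,a,→)
state=q1 head=2 tape=acaa[b]acc
M halts after 20 transitions.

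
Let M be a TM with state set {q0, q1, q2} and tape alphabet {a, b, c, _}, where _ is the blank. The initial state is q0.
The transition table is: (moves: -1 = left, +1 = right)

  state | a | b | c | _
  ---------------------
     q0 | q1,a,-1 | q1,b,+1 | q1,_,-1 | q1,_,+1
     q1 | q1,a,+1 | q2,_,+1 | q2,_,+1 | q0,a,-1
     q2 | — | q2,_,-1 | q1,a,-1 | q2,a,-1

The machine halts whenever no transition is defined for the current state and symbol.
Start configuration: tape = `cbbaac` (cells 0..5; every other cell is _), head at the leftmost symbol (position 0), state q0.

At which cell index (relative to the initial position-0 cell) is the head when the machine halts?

0

q0 | ___[c]bbaac   read c → write _, move -1, go to q1
q1 | __[_]_bbaac   read _ → write a, move -1, go to q0
q0 | _[_]a_bbaac   read _ → write _, move +1, go to q1
q1 | __[a]_bbaac   read a → write a, move +1, go to q1
q1 | __a[_]bbaac   read _ → write a, move -1, go to q0
q0 | __[a]abbaac   read a → write a, move -1, go to q1
q1 | _[_]aabbaac   read _ → write a, move -1, go to q0
q0 | [_]aaabbaac   read _ → write _, move +1, go to q1
q1 | _[a]aabbaac   read a → write a, move +1, go to q1
q1 | _a[a]abbaac   read a → write a, move +1, go to q1
q1 | _aa[a]bbaac   read a → write a, move +1, go to q1
q1 | _aaa[b]baac   read b → write _, move +1, go to q2
q2 | _aaa_[b]aac   read b → write _, move -1, go to q2
q2 | _aaa[_]_aac   read _ → write a, move -1, go to q2
q2 | _aa[a]a_aac
At halt the head is at cell 0.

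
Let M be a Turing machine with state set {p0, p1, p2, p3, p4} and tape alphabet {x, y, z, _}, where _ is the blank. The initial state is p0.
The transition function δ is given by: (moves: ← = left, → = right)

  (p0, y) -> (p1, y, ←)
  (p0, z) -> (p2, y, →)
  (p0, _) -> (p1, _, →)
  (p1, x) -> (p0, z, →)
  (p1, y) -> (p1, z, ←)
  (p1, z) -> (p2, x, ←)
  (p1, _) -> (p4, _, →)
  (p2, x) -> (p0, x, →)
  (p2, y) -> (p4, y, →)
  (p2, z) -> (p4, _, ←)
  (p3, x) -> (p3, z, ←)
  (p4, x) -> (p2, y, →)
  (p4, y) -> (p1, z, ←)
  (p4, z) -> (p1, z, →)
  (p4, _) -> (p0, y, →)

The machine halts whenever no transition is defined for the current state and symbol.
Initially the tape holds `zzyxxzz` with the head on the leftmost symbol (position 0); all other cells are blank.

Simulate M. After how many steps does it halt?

state=p0 head=0 tape=_[z]zyxxzz   (p0,z)→(p2,y,→)
state=p2 head=1 tape=_y[z]yxxzz   (p2,z)→(p4,_,←)
state=p4 head=0 tape=_[y]_yxxzz   (p4,y)→(p1,z,←)
state=p1 head=-1 tape=[_]z_yxxzz   (p1,_)→(p4,_,→)
state=p4 head=0 tape=_[z]_yxxzz   (p4,z)→(p1,z,→)
state=p1 head=1 tape=_z[_]yxxzz   (p1,_)→(p4,_,→)
state=p4 head=2 tape=_z_[y]xxzz   (p4,y)→(p1,z,←)
state=p1 head=1 tape=_z[_]zxxzz   (p1,_)→(p4,_,→)
state=p4 head=2 tape=_z_[z]xxzz   (p4,z)→(p1,z,→)
state=p1 head=3 tape=_z_z[x]xzz   (p1,x)→(p0,z,→)
state=p0 head=4 tape=_z_zz[x]zz
M halts after 10 transitions.

10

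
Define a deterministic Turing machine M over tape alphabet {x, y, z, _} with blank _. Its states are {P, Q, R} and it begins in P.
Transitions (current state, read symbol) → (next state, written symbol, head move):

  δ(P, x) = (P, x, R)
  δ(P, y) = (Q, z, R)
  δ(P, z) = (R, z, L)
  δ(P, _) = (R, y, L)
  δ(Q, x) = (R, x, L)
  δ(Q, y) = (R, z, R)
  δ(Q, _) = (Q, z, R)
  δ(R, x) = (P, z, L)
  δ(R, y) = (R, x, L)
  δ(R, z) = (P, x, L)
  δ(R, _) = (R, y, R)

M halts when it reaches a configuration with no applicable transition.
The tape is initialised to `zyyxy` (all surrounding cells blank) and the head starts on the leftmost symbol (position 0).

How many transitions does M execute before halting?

13

P | ____[z]yyxy   read z → write z, move L, go to R
R | ___[_]zyyxy   read _ → write y, move R, go to R
R | ___y[z]yyxy   read z → write x, move L, go to P
P | ___[y]xyyxy   read y → write z, move R, go to Q
Q | ___z[x]yyxy   read x → write x, move L, go to R
R | ___[z]xyyxy   read z → write x, move L, go to P
P | __[_]xxyyxy   read _ → write y, move L, go to R
R | _[_]yxxyyxy   read _ → write y, move R, go to R
R | _y[y]xxyyxy   read y → write x, move L, go to R
R | _[y]xxxyyxy   read y → write x, move L, go to R
R | [_]xxxxyyxy   read _ → write y, move R, go to R
R | y[x]xxxyyxy   read x → write z, move L, go to P
P | [y]zxxxyyxy   read y → write z, move R, go to Q
Q | z[z]xxxyyxy
M halts after 13 transitions.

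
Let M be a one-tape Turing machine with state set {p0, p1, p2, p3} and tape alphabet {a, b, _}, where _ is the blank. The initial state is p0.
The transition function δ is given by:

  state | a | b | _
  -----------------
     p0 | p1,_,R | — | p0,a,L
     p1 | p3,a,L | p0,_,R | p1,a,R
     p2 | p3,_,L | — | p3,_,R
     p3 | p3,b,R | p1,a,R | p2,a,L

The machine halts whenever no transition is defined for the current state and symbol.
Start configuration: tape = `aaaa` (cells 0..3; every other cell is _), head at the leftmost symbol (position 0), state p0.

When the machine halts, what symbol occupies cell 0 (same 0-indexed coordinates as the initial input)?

b

p0 | _[a]aaa_   read a → write _, move R, go to p1
p1 | __[a]aa_   read a → write a, move L, go to p3
p3 | _[_]aaa_   read _ → write a, move L, go to p2
p2 | [_]aaaa_   read _ → write _, move R, go to p3
p3 | _[a]aaa_   read a → write b, move R, go to p3
p3 | _b[a]aa_   read a → write b, move R, go to p3
p3 | _bb[a]a_   read a → write b, move R, go to p3
p3 | _bbb[a]_   read a → write b, move R, go to p3
p3 | _bbbb[_]   read _ → write a, move L, go to p2
p2 | _bbb[b]a
Cell 0 holds b when M halts.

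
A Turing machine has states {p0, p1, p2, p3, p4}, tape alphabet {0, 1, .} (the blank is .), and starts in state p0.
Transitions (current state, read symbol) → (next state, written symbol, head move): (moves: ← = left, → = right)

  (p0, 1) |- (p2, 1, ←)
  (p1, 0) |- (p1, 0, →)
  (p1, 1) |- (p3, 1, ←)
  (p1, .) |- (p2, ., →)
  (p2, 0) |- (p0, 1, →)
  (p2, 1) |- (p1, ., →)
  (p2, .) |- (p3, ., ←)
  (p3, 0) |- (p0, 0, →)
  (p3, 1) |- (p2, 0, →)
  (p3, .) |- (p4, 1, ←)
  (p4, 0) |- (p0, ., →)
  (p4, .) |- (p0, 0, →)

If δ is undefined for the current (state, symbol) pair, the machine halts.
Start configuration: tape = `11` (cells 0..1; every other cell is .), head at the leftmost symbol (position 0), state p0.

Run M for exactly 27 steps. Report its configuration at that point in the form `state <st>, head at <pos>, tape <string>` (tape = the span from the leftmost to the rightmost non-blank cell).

state=p0 head=0 tape=......[1]1   (p0,1)→(p2,1,←)
state=p2 head=-1 tape=.....[.]11   (p2,.)→(p3,.,←)
state=p3 head=-2 tape=....[.].11   (p3,.)→(p4,1,←)
state=p4 head=-3 tape=...[.]1.11   (p4,.)→(p0,0,→)
state=p0 head=-2 tape=...0[1].11   (p0,1)→(p2,1,←)
state=p2 head=-3 tape=...[0]1.11   (p2,0)→(p0,1,→)
state=p0 head=-2 tape=...1[1].11   (p0,1)→(p2,1,←)
state=p2 head=-3 tape=...[1]1.11   (p2,1)→(p1,.,→)
state=p1 head=-2 tape=....[1].11   (p1,1)→(p3,1,←)
state=p3 head=-3 tape=...[.]1.11   (p3,.)→(p4,1,←)
state=p4 head=-4 tape=..[.]11.11   (p4,.)→(p0,0,→)
state=p0 head=-3 tape=..0[1]1.11   (p0,1)→(p2,1,←)
state=p2 head=-4 tape=..[0]11.11   (p2,0)→(p0,1,→)
state=p0 head=-3 tape=..1[1]1.11   (p0,1)→(p2,1,←)
state=p2 head=-4 tape=..[1]11.11   (p2,1)→(p1,.,→)
state=p1 head=-3 tape=...[1]1.11   (p1,1)→(p3,1,←)
state=p3 head=-4 tape=..[.]11.11   (p3,.)→(p4,1,←)
state=p4 head=-5 tape=.[.]111.11   (p4,.)→(p0,0,→)
state=p0 head=-4 tape=.0[1]11.11   (p0,1)→(p2,1,←)
state=p2 head=-5 tape=.[0]111.11   (p2,0)→(p0,1,→)
state=p0 head=-4 tape=.1[1]11.11   (p0,1)→(p2,1,←)
state=p2 head=-5 tape=.[1]111.11   (p2,1)→(p1,.,→)
state=p1 head=-4 tape=..[1]11.11   (p1,1)→(p3,1,←)
state=p3 head=-5 tape=.[.]111.11   (p3,.)→(p4,1,←)
state=p4 head=-6 tape=[.]1111.11   (p4,.)→(p0,0,→)
state=p0 head=-5 tape=0[1]111.11   (p0,1)→(p2,1,←)
state=p2 head=-6 tape=[0]1111.11   (p2,0)→(p0,1,→)
state=p0 head=-5 tape=1[1]111.11
After 27 steps: state p0, head at -5, tape 11111.11.

state p0, head at -5, tape 11111.11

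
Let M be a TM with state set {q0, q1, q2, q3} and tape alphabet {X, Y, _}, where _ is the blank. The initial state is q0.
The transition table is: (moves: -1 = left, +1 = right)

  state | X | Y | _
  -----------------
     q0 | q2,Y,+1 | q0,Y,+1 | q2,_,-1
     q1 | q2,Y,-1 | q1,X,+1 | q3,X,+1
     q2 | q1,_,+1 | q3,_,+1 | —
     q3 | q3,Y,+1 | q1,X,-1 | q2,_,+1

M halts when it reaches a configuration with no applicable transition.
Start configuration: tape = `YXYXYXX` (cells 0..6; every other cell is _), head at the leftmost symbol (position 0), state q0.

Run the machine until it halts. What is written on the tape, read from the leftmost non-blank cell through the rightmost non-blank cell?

YY____XX

q0 | [Y]XYXYXX___   read Y → write Y, move +1, go to q0
q0 | Y[X]YXYXX___   read X → write Y, move +1, go to q2
q2 | YY[Y]XYXX___   read Y → write _, move +1, go to q3
q3 | YY_[X]YXX___   read X → write Y, move +1, go to q3
q3 | YY_Y[Y]XX___   read Y → write X, move -1, go to q1
q1 | YY_[Y]XXX___   read Y → write X, move +1, go to q1
q1 | YY_X[X]XX___   read X → write Y, move -1, go to q2
q2 | YY_[X]YXX___   read X → write _, move +1, go to q1
q1 | YY__[Y]XX___   read Y → write X, move +1, go to q1
q1 | YY__X[X]X___   read X → write Y, move -1, go to q2
q2 | YY__[X]YX___   read X → write _, move +1, go to q1
q1 | YY___[Y]X___   read Y → write X, move +1, go to q1
q1 | YY___X[X]___   read X → write Y, move -1, go to q2
q2 | YY___[X]Y___   read X → write _, move +1, go to q1
q1 | YY____[Y]___   read Y → write X, move +1, go to q1
q1 | YY____X[_]__   read _ → write X, move +1, go to q3
q3 | YY____XX[_]_   read _ → write _, move +1, go to q2
q2 | YY____XX_[_]
The non-blank tape span at halt is YY____XX.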